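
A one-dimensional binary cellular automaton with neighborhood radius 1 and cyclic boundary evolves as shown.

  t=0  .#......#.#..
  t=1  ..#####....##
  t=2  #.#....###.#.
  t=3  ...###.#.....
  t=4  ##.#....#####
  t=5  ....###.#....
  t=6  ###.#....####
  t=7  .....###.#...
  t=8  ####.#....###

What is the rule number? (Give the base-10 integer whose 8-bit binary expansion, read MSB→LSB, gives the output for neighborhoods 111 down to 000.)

25

  ### -> .   bit 7 = 0  t=1,i=3
  ##. -> .   bit 6 = 0  t=1,i=6
  #.# -> .   bit 5 = 0  t=0,i=9
  #.. -> #   bit 4 = 1  t=0,i=2
  .## -> #   bit 3 = 1  t=1,i=2
  .#. -> .   bit 2 = 0  t=0,i=1
  ..# -> .   bit 1 = 0  t=0,i=0
  ... -> #   bit 0 = 1  t=0,i=3
  bits 00011001 = 25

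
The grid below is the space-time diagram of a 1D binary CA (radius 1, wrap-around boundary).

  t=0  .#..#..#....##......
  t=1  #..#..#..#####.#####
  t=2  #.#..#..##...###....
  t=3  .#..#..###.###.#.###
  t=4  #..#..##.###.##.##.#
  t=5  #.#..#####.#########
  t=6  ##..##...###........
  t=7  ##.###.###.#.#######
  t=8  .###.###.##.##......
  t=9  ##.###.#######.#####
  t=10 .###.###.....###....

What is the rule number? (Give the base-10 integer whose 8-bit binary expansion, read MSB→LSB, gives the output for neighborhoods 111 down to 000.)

107

  nb ###: next=.  (t=1,i=10, bit7=0)
  nb ##.: next=#  (t=0,i=13, bit6=1)
  nb #.#: next=#  (t=1,i=14, bit5=1)
  nb #..: next=.  (t=0,i=2, bit4=0)
  nb .##: next=#  (t=0,i=12, bit3=1)
  nb .#.: next=.  (t=0,i=1, bit2=0)
  nb ..#: next=#  (t=0,i=0, bit1=1)
  nb ...: next=#  (t=0,i=9, bit0=1)
  bits 01101011 = 107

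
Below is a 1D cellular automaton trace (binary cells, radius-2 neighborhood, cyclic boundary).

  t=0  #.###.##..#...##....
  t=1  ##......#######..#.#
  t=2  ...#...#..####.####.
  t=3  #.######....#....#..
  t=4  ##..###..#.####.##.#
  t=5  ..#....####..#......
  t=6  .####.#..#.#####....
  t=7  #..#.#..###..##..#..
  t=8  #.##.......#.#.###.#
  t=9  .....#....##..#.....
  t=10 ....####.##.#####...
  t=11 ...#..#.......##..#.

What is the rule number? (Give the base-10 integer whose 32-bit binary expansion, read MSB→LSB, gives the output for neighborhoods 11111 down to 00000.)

3322349948

  [31] ##### => #  t=1,i=10
  [30] ####. => #  t=1,i=13
  [29] ###.# => .  t=0,i=4
  [28] ###.. => .  t=1,i=1
  [27] ##.## => .  t=0,i=5
  [26] ##.#. => #  t=6,i=5
  [25] ##..# => #  t=0,i=8
  [24] ##... => .  t=0,i=16
  [23] #.### => .  t=0,i=2
  [22] #.##. => .  t=0,i=6
  [21] #.#.# => .  t=8,i=13
  [20] #.#.. => .  t=6,i=6
  [19] #..## => .  t=2,i=9
  [18] #..#. => #  t=0,i=9
  [17] #...# => #  t=0,i=12
  [16] #.... => #  t=0,i=17
  [15] .#### => .  t=1,i=9
  [14] .###. => .  t=0,i=3
  [13] .##.# => .  t=4,i=17
  [12] .##.. => .  t=0,i=7
  [11] .#.## => #  t=0,i=1
  [10] .#.#. => .  t=7,i=4
  [9] .#..# => .  t=2,i=8
  [8] .#... => #  t=0,i=11
  [7] ..### => .  t=1,i=8
  [6] ..##. => #  t=0,i=14
  [5] ..#.# => #  t=0,i=0
  [4] ..#.. => #  t=0,i=10
  [3] ...## => #  t=0,i=13
  [2] ...#. => #  t=0,i=19
  [1] ....# => .  t=0,i=18
  [0] ..... => .  t=1,i=4
  bits 11000110000001110000100101111100 = 3322349948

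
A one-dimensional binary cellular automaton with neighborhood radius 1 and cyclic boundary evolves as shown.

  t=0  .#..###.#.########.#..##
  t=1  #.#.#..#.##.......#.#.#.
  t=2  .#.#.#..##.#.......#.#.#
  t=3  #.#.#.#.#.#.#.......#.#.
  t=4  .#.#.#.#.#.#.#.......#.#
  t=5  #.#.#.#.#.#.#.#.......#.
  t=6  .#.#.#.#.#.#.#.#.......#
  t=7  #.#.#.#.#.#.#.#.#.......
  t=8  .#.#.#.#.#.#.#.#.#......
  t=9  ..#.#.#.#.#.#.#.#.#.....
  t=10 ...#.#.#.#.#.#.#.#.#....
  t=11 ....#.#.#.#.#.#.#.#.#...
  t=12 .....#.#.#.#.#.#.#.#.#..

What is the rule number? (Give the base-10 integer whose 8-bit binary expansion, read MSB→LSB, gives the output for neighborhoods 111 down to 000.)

56

  [7] ### => .  t=0,i=5
  [6] ##. => .  t=0,i=6
  [5] #.# => #  t=0,i=0
  [4] #.. => #  t=0,i=2
  [3] .## => #  t=0,i=4
  [2] .#. => .  t=0,i=1
  [1] ..# => .  t=0,i=3
  [0] ... => .  t=1,i=12
  bits 00111000 = 56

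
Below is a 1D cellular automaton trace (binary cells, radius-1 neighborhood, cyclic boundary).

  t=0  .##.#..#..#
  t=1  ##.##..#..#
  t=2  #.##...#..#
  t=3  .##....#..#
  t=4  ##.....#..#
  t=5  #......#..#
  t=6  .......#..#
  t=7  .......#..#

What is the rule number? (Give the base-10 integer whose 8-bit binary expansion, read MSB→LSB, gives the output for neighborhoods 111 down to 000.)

  ###|#  b7=1 t=1,i=0
  ##.|.  b6=0 t=0,i=2
  #.#|#  b5=1 t=0,i=0
  #..|.  b4=0 t=0,i=5
  .##|#  b3=1 t=0,i=1
  .#.|#  b2=1 t=0,i=4
  ..#|.  b1=0 t=0,i=6
  ...|.  b0=0 t=2,i=5
  bits 10101100 = 172

172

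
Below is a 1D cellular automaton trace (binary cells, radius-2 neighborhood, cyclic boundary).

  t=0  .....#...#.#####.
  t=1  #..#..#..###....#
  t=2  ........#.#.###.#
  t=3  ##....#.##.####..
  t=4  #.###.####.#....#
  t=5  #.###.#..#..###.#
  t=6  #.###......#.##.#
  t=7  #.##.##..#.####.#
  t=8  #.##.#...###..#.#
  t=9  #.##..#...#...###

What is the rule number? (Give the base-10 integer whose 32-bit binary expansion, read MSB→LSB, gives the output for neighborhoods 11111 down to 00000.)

  #####|.  b31=0 t=0,i=13
  ####.|.  b30=0 t=0,i=14
  ###.#|#  b29=1 t=2,i=14
  ###..|.  b28=0 t=0,i=15
  ##.##|.  b27=0 t=3,i=10
  ##.#.|.  b26=0 t=2,i=15
  ##..#|.  b25=0 t=1,i=1
  ##...|#  b24=1 t=0,i=16
  #.###|#  b23=1 t=0,i=11
  #.##.|#  b22=1 t=3,i=8
  #.#.#|.  b21=0 t=2,i=10
  #.#..|.  b20=0 t=2,i=16
  #..##|#  b19=1 t=1,i=8
  #..#.|.  b18=0 t=1,i=2
  #...#|.  b17=0 t=0,i=7
  #....|#  b16=1 t=0,i=0
  .####|.  b15=0 t=0,i=12
  .###.|#  b14=1 t=1,i=10
  .##.#|#  b13=1 t=3,i=9
  .##..|.  b12=0 t=1,i=0
  .#.##|#  b11=1 t=0,i=10
  .#.#.|#  b10=1 t=2,i=9
  .#..#|.  b9=0 t=1,i=4
  .#...|#  b8=1 t=0,i=6
  ..###|.  b7=0 t=1,i=9
  ..##.|#  b6=1 t=1,i=16
  ..#.#|#  b5=1 t=0,i=9
  ..#..|.  b4=0 t=0,i=5
  ...##|.  b3=0 t=1,i=15
  ...#.|.  b2=0 t=0,i=4
  ....#|#  b1=1 t=0,i=3
  .....|.  b0=0 t=0,i=1
  bits 00100001110010010110110101100010 = 566848866

566848866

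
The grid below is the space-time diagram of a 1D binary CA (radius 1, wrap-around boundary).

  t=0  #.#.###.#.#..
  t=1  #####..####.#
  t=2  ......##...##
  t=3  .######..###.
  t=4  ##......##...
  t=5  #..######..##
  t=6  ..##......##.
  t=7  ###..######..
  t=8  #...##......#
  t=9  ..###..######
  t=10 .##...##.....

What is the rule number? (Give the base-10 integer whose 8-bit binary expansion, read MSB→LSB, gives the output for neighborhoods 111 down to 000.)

  ###|.  b7=0 t=0,i=5
  ##.|.  b6=0 t=0,i=6
  #.#|#  b5=1 t=0,i=1
  #..|.  b4=0 t=0,i=11
  .##|#  b3=1 t=0,i=4
  .#.|#  b2=1 t=0,i=0
  ..#|#  b1=1 t=0,i=12
  ...|#  b0=1 t=2,i=1
  bits 00101111 = 47

47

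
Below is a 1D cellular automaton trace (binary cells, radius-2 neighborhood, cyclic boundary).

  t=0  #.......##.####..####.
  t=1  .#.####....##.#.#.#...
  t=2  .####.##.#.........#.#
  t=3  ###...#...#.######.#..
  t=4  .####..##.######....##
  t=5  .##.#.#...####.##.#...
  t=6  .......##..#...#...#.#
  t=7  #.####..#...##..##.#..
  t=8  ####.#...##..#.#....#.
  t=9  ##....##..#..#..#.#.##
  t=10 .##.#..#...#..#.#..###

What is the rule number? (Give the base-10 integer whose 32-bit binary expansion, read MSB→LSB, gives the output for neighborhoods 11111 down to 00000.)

  #####|#  b31=1 t=3,i=14
  ####.|.  b30=0 t=0,i=13
  ###.#|.  b29=0 t=0,i=20
  ###..|#  b28=1 t=0,i=14
  ##.##|.  b27=0 t=0,i=10
  ##.#.|.  b26=0 t=0,i=21
  ##..#|.  b25=0 t=0,i=15
  ##...|#  b24=1 t=1,i=7
  #.###|#  b23=1 t=0,i=11
  #.##.|#  b22=1 t=2,i=6
  #.#.#|.  b21=0 t=1,i=14
  #.#..|.  b20=0 t=0,i=0
  #..##|#  b19=1 t=0,i=16
  #..#.|.  b18=0 t=6,i=10
  #...#|#  b17=1 t=3,i=4
  #....|.  b16=0 t=0,i=2
  .####|#  b15=1 t=0,i=12
  .###.|#  b14=1 t=3,i=1
  .##.#|.  b13=0 t=0,i=9
  .##..|#  b12=1 t=6,i=8
  .#.##|#  b11=1 t=1,i=2
  .#.#.|.  b10=0 t=1,i=15
  .#..#|#  b9=1 t=3,i=20
  .#...|#  b8=1 t=0,i=1
  ..###|.  b7=0 t=0,i=17
  ..##.|.  b6=0 t=0,i=8
  ..#.#|#  b5=1 t=1,i=1
  ..#..|.  b4=0 t=3,i=6
  ...##|.  b3=0 t=0,i=7
  ...#.|.  b2=0 t=1,i=0
  ....#|#  b1=1 t=0,i=6
  .....|#  b0=1 t=0,i=3
  bits 10010001110010101101101100100011 = 2445990691

2445990691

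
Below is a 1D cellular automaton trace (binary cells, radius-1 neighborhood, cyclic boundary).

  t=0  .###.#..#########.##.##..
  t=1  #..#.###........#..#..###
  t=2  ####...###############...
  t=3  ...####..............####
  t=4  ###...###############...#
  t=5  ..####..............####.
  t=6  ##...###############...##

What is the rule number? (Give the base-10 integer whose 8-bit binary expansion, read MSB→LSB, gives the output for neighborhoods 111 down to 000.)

  [7] ### => .  t=0,i=2
  [6] ##. => #  t=0,i=3
  [5] #.# => .  t=0,i=4
  [4] #.. => #  t=0,i=6
  [3] .## => .  t=0,i=1
  [2] .#. => #  t=0,i=5
  [1] ..# => #  t=0,i=0
  [0] ... => #  t=0,i=24
  bits 01010111 = 87

87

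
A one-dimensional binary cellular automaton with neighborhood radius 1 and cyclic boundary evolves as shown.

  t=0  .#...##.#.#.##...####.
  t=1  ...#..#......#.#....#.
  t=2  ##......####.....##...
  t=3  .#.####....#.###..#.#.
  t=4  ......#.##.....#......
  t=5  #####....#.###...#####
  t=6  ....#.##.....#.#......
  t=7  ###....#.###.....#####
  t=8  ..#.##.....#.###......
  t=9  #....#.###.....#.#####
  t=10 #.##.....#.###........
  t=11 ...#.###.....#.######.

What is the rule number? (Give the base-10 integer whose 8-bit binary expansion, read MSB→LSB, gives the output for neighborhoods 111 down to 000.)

65

  nb ###: next=.  (t=0,i=18, bit7=0)
  nb ##.: next=#  (t=0,i=6, bit6=1)
  nb #.#: next=.  (t=0,i=7, bit5=0)
  nb #..: next=.  (t=0,i=2, bit4=0)
  nb .##: next=.  (t=0,i=5, bit3=0)
  nb .#.: next=.  (t=0,i=1, bit2=0)
  nb ..#: next=.  (t=0,i=0, bit1=0)
  nb ...: next=#  (t=0,i=3, bit0=1)
  bits 01000001 = 65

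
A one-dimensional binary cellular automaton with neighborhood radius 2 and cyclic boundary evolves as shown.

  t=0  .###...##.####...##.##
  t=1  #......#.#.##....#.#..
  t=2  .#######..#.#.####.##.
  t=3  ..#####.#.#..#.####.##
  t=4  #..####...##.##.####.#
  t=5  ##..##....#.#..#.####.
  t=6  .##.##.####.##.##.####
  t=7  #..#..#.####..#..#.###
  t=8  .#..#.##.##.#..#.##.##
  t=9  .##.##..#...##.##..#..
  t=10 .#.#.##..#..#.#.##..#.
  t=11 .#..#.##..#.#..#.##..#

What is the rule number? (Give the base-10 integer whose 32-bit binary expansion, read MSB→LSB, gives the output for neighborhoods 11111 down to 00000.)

3927022439

  nb #####: next=#  (t=2,i=3, bit31=1)
  nb ####.: next=#  (t=0,i=12, bit30=1)
  nb ###.#: next=#  (t=2,i=17, bit29=1)
  nb ###..: next=.  (t=0,i=3, bit28=0)
  nb ##.##: next=#  (t=0,i=0, bit27=1)
  nb ##.#.: next=.  (t=3,i=7, bit26=0)
  nb ##..#: next=#  (t=2,i=8, bit25=1)
  nb ##...: next=.  (t=0,i=4, bit24=0)
  nb #.###: next=.  (t=0,i=1, bit23=0)
  nb #.##.: next=.  (t=0,i=20, bit22=0)
  nb #.#.#: next=.  (t=1,i=9, bit21=0)
  nb #.#..: next=#  (t=1,i=19, bit20=1)
  nb #..##: next=.  (t=2,i=0, bit19=0)
  nb #..#.: next=.  (t=1,i=21, bit18=0)
  nb #...#: next=.  (t=0,i=5, bit17=0)
  nb #....: next=#  (t=1,i=2, bit16=1)
  nb .####: next=#  (t=0,i=11, bit15=1)
  nb .###.: next=.  (t=0,i=2, bit14=0)
  nb .##.#: next=.  (t=0,i=8, bit13=0)
  nb .##..: next=#  (t=1,i=12, bit12=1)
  nb .#.##: next=#  (t=1,i=10, bit11=1)
  nb .#.#.: next=.  (t=1,i=8, bit10=0)
  nb .#..#: next=#  (t=1,i=20, bit9=1)
  nb .#...: next=#  (t=1,i=1, bit8=1)
  nb ..###: next=.  (t=2,i=1, bit7=0)
  nb ..##.: next=#  (t=0,i=7, bit6=1)
  nb ..#.#: next=#  (t=1,i=7, bit5=1)
  nb ..#..: next=.  (t=1,i=0, bit4=0)
  nb ...##: next=.  (t=0,i=6, bit3=0)
  nb ...#.: next=#  (t=1,i=6, bit2=1)
  nb ....#: next=#  (t=1,i=5, bit1=1)
  nb .....: next=#  (t=1,i=3, bit0=1)
  bits 11101010000100011001101101100111 = 3927022439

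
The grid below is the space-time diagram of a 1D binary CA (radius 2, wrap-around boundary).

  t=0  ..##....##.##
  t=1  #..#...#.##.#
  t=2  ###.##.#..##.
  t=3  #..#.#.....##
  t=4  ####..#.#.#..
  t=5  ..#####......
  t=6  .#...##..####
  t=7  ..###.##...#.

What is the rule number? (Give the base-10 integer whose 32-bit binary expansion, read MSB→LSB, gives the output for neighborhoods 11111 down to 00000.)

1518743849

  ##### -> .   bit 31 = 0  t=5,i=4
  ####. -> #   bit 30 = 1  t=4,i=2
  ###.# -> .   bit 29 = 0  t=2,i=2
  ###.. -> #   bit 28 = 1  t=3,i=0
  ##.## -> #   bit 27 = 1  t=0,i=10
  ##.#. -> .   bit 26 = 0  t=2,i=6
  ##..# -> #   bit 25 = 1  t=0,i=0
  ##... -> .   bit 24 = 0  t=0,i=4
  #.### -> #   bit 23 = 1  t=2,i=0
  #.##. -> .   bit 22 = 0  t=0,i=11
  #.#.# -> .   bit 21 = 0  t=4,i=8
  #.#.. -> .   bit 20 = 0  t=2,i=7
  #..## -> .   bit 19 = 0  t=0,i=1
  #..#. -> #   bit 18 = 1  t=1,i=2
  #...# -> #   bit 17 = 1  t=1,i=5
  #.... -> .   bit 16 = 0  t=0,i=5
  .#### -> .   bit 15 = 0  t=4,i=1
  .###. -> .   bit 14 = 0  t=2,i=1
  .##.# -> #   bit 13 = 1  t=0,i=9
  .##.. -> #   bit 12 = 1  t=0,i=3
  .#.## -> .   bit 11 = 0  t=1,i=8
  .#.#. -> .   bit 10 = 0  t=3,i=4
  .#..# -> .   bit 9 = 0  t=2,i=8
  .#... -> #   bit 8 = 1  t=1,i=4
  ..### -> .   bit 7 = 0  t=3,i=11
  ..##. -> .   bit 6 = 0  t=0,i=2
  ..#.# -> #   bit 5 = 1  t=1,i=7
  ..#.. -> .   bit 4 = 0  t=1,i=3
  ...## -> #   bit 3 = 1  t=0,i=7
  ...#. -> .   bit 2 = 0  t=1,i=6
  ....# -> .   bit 1 = 0  t=0,i=6
  ..... -> #   bit 0 = 1  t=3,i=8
  bits 01011010100001100011000100101001 = 1518743849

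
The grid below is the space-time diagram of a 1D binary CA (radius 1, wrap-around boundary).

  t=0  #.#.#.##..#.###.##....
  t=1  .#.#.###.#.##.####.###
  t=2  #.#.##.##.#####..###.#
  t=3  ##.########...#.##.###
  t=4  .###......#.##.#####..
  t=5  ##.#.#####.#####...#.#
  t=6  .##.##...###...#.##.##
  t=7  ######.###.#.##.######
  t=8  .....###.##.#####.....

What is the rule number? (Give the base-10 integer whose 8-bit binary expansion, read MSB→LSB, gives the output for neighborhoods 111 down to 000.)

107

  [7] ### => .  t=0,i=13
  [6] ##. => #  t=0,i=7
  [5] #.# => #  t=0,i=1
  [4] #.. => .  t=0,i=8
  [3] .## => #  t=0,i=6
  [2] .#. => .  t=0,i=0
  [1] ..# => #  t=0,i=9
  [0] ... => #  t=0,i=19
  bits 01101011 = 107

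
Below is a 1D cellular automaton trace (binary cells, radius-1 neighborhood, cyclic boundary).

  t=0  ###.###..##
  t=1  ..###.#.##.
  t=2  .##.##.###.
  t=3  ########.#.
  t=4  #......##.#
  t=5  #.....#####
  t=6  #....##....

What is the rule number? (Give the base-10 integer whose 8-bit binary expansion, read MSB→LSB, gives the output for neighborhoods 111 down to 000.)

  ###|.  b7=0 t=0,i=0
  ##.|#  b6=1 t=0,i=2
  #.#|#  b5=1 t=0,i=3
  #..|.  b4=0 t=0,i=7
  .##|#  b3=1 t=0,i=4
  .#.|.  b2=0 t=1,i=6
  ..#|#  b1=1 t=0,i=8
  ...|.  b0=0 t=1,i=0
  bits 01101010 = 106

106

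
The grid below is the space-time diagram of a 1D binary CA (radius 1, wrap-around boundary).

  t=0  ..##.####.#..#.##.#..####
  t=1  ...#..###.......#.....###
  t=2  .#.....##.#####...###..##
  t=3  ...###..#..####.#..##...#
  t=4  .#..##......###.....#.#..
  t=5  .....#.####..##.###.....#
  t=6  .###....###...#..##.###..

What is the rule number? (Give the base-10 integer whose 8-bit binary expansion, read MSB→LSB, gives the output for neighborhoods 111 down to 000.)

193

  [7] ### => #  t=0,i=6
  [6] ##. => #  t=0,i=3
  [5] #.# => .  t=0,i=4
  [4] #.. => .  t=0,i=0
  [3] .## => .  t=0,i=2
  [2] .#. => .  t=0,i=10
  [1] ..# => .  t=0,i=1
  [0] ... => #  t=1,i=1
  bits 11000001 = 193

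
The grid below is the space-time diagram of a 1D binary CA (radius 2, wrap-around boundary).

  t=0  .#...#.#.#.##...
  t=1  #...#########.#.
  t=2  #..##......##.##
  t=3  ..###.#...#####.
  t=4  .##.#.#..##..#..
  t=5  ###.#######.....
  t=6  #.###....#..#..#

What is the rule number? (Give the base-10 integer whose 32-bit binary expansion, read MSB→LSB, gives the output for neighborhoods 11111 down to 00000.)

  nb #####: next=.  (t=1,i=6, bit31=0)
  nb ####.: next=#  (t=1,i=11, bit30=1)
  nb ###.#: next=#  (t=1,i=12, bit29=1)
  nb ###..: next=.  (t=2,i=0, bit28=0)
  nb ##.##: next=#  (t=2,i=13, bit27=1)
  nb ##.#.: next=.  (t=1,i=13, bit26=0)
  nb ##..#: next=.  (t=2,i=1, bit25=0)
  nb ##...: next=.  (t=0,i=13, bit24=0)
  nb #.###: next=#  (t=2,i=14, bit23=1)
  nb #.##.: next=#  (t=0,i=11, bit22=1)
  nb #.#.#: next=#  (t=0,i=7, bit21=1)
  nb #.#..: next=#  (t=1,i=0, bit20=1)
  nb #..##: next=#  (t=2,i=2, bit19=1)
  nb #..#.: next=.  (t=4,i=12, bit18=0)
  nb #...#: next=.  (t=0,i=3, bit17=0)
  nb #....: next=#  (t=0,i=14, bit16=1)
  nb .####: next=.  (t=1,i=5, bit15=0)
  nb .###.: next=.  (t=2,i=15, bit14=0)
  nb .##.#: next=#  (t=2,i=12, bit13=1)
  nb .##..: next=#  (t=0,i=12, bit12=1)
  nb .#.##: next=#  (t=0,i=10, bit11=1)
  nb .#.#.: next=#  (t=0,i=6, bit10=1)
  nb .#..#: next=#  (t=4,i=7, bit9=1)
  nb .#...: next=.  (t=0,i=2, bit8=0)
  nb ..###: next=#  (t=1,i=4, bit7=1)
  nb ..##.: next=#  (t=2,i=3, bit6=1)
  nb ..#.#: next=#  (t=0,i=5, bit5=1)
  nb ..#..: next=.  (t=0,i=1, bit4=0)
  nb ...##: next=#  (t=1,i=3, bit3=1)
  nb ...#.: next=#  (t=0,i=0, bit2=1)
  nb ....#: next=.  (t=0,i=15, bit1=0)
  nb .....: next=.  (t=2,i=7, bit0=0)
  bits 01101000111110010011111011101100 = 1761165036

1761165036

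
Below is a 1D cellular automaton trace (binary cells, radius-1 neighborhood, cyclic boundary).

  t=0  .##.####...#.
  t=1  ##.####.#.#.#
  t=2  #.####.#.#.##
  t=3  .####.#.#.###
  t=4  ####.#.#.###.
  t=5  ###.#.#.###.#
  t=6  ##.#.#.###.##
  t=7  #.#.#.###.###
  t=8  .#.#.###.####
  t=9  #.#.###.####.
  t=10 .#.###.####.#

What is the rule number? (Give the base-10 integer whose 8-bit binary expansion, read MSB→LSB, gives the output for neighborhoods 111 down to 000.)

  nb ###: next=#  (t=0,i=5, bit7=1)
  nb ##.: next=.  (t=0,i=2, bit6=0)
  nb #.#: next=#  (t=0,i=3, bit5=1)
  nb #..: next=#  (t=0,i=8, bit4=1)
  nb .##: next=#  (t=0,i=1, bit3=1)
  nb .#.: next=.  (t=0,i=11, bit2=0)
  nb ..#: next=#  (t=0,i=0, bit1=1)
  nb ...: next=.  (t=0,i=9, bit0=0)
  bits 10111010 = 186

186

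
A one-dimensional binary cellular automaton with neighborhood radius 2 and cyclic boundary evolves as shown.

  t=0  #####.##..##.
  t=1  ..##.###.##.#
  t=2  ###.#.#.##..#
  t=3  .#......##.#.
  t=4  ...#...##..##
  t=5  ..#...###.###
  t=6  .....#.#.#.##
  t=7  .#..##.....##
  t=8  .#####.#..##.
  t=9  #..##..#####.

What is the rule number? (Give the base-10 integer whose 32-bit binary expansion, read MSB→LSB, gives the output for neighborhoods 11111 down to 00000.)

  [31] ##### => #  t=0,i=2
  [30] ####. => #  t=0,i=3
  [29] ###.# => .  t=0,i=4
  [28] ###.. => #  t=5,i=12
  [27] ##.## => #  t=0,i=5
  [26] ##.#. => .  t=1,i=11
  [25] ##..# => .  t=0,i=8
  [24] ##... => .  t=4,i=0
  [23] #.### => .  t=0,i=0
  [22] #.##. => #  t=0,i=6
  [21] #.#.# => .  t=2,i=4
  [20] #.#.. => #  t=1,i=12
  [19] #..## => #  t=0,i=9
  [18] #..#. => .  t=3,i=0
  [17] #...# => .  t=4,i=1
  [16] #.... => #  t=3,i=3
  [15] .#### => .  t=0,i=1
  [14] .###. => #  t=1,i=6
  [13] .##.# => .  t=0,i=11
  [12] .##.. => #  t=0,i=7
  [11] .#.## => .  t=2,i=7
  [10] .#.#. => .  t=2,i=5
  [9] .#..# => #  t=1,i=0
  [8] .#... => .  t=3,i=2
  [7] ..### => .  t=2,i=12
  [6] ..##. => #  t=0,i=10
  [5] ..#.# => #  t=6,i=5
  [4] ..#.. => .  t=3,i=1
  [3] ...## => #  t=3,i=7
  [2] ...#. => #  t=4,i=2
  [1] ....# => .  t=3,i=6
  [0] ..... => .  t=3,i=4
  bits 11011000010110010101001001101100 = 3629732460

3629732460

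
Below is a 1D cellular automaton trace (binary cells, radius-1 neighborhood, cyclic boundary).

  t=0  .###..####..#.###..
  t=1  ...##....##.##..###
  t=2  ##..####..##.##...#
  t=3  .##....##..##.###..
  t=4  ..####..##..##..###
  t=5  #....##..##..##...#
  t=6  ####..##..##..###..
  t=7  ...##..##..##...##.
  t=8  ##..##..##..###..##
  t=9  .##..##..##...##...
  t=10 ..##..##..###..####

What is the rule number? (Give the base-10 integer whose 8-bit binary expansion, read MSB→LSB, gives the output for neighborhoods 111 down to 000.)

  [7] ### => .  t=0,i=2
  [6] ##. => #  t=0,i=3
  [5] #.# => #  t=0,i=13
  [4] #.. => #  t=0,i=4
  [3] .## => .  t=0,i=1
  [2] .#. => #  t=0,i=12
  [1] ..# => .  t=0,i=0
  [0] ... => #  t=0,i=18
  bits 01110101 = 117

117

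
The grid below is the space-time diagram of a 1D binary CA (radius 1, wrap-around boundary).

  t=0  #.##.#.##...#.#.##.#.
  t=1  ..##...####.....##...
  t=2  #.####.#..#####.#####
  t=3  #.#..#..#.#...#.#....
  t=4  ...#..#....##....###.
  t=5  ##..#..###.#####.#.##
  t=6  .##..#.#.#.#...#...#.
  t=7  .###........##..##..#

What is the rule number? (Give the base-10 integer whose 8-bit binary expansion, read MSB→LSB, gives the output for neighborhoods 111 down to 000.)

89

  ###|.  b7=0 t=1,i=8
  ##.|#  b6=1 t=0,i=3
  #.#|.  b5=0 t=0,i=1
  #..|#  b4=1 t=0,i=9
  .##|#  b3=1 t=0,i=2
  .#.|.  b2=0 t=0,i=0
  ..#|.  b1=0 t=0,i=11
  ...|#  b0=1 t=0,i=10
  bits 01011001 = 89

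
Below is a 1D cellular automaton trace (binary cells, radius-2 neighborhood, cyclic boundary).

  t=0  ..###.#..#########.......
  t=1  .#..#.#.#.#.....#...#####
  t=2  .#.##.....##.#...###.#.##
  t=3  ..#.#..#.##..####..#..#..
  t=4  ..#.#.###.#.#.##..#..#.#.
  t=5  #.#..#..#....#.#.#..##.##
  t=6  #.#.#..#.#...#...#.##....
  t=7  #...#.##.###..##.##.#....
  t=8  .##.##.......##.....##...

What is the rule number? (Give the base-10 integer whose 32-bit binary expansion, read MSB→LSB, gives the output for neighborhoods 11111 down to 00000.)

  ##### -> .   bit 31 = 0  t=0,i=11
  ####. -> #   bit 30 = 1  t=0,i=16
  ###.# -> #   bit 29 = 1  t=0,i=4
  ###.. -> .   bit 28 = 0  t=0,i=17
  ##.## -> .   bit 27 = 0  t=5,i=22
  ##.#. -> .   bit 26 = 0  t=0,i=5
  ##..# -> .   bit 25 = 0  t=3,i=11
  ##... -> .   bit 24 = 0  t=0,i=18
  #.### -> .   bit 23 = 0  t=4,i=6
  #.##. -> .   bit 22 = 0  t=2,i=3
  #.#.# -> .   bit 21 = 0  t=1,i=6
  #.#.. -> #   bit 20 = 1  t=0,i=6
  #..## -> #   bit 19 = 1  t=0,i=8
  #..#. -> #   bit 18 = 1  t=1,i=3
  #...# -> #   bit 17 = 1  t=1,i=18
  #.... -> .   bit 16 = 0  t=0,i=19
  .#### -> #   bit 15 = 1  t=0,i=10
  .###. -> .   bit 14 = 0  t=0,i=3
  .##.# -> .   bit 13 = 0  t=2,i=11
  .##.. -> #   bit 12 = 1  t=2,i=4
  .#.## -> #   bit 11 = 1  t=2,i=2
  .#.#. -> .   bit 10 = 0  t=1,i=5
  .#..# -> .   bit 9 = 0  t=0,i=7
  .#... -> #   bit 8 = 1  t=1,i=11
  ..### -> .   bit 7 = 0  t=0,i=2
  ..##. -> #   bit 6 = 1  t=2,i=10
  ..#.# -> #   bit 5 = 1  t=1,i=4
  ..#.. -> .   bit 4 = 0  t=1,i=16
  ...## -> #   bit 3 = 1  t=0,i=1
  ...#. -> .   bit 2 = 0  t=1,i=15
  ....# -> .   bit 1 = 0  t=0,i=0
  ..... -> #   bit 0 = 1  t=0,i=20
  bits 01100000000111101001100101101001 = 1612618089

1612618089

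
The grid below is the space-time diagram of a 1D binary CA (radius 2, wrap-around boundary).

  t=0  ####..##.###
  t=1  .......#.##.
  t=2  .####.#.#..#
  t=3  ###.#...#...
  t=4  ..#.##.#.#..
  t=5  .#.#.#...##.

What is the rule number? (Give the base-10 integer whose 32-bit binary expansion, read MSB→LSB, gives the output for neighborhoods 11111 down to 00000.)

563128581

  [31] ##### => .  t=0,i=0
  [30] ####. => .  t=0,i=2
  [29] ###.# => #  t=2,i=4
  [28] ###.. => .  t=0,i=3
  [27] ##.## => .  t=0,i=8
  [26] ##.#. => .  t=2,i=5
  [25] ##..# => .  t=0,i=4
  [24] ##... => #  t=1,i=11
  [23] #.### => #  t=0,i=9
  [22] #.##. => .  t=1,i=9
  [21] #.#.# => .  t=2,i=6
  [20] #.#.. => #  t=2,i=8
  [19] #..## => .  t=0,i=5
  [18] #..#. => .  t=2,i=10
  [17] #...# => .  t=3,i=6
  [16] #.... => .  t=1,i=0
  [15] .#### => #  t=0,i=10
  [14] .###. => .  t=3,i=1
  [13] .##.# => #  t=0,i=7
  [12] .##.. => .  t=1,i=10
  [11] .#.## => #  t=1,i=8
  [10] .#.#. => .  t=2,i=7
  [9] .#..# => .  t=2,i=9
  [8] .#... => #  t=3,i=5
  [7] ..### => .  t=3,i=0
  [6] ..##. => .  t=0,i=6
  [5] ..#.# => .  t=1,i=7
  [4] ..#.. => .  t=3,i=8
  [3] ...## => .  t=3,i=11
  [2] ...#. => #  t=1,i=6
  [1] ....# => .  t=1,i=5
  [0] ..... => #  t=1,i=1
  bits 00100001100100001010100100000101 = 563128581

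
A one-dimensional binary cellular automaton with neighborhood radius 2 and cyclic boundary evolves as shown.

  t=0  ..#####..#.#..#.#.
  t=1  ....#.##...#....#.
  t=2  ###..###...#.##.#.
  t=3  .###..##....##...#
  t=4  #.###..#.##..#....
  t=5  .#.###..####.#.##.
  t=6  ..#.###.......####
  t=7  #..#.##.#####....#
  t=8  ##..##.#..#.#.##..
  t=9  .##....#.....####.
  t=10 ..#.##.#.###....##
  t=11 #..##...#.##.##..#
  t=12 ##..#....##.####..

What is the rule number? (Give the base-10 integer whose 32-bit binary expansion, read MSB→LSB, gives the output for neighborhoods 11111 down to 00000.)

  ##### -> #   bit 31 = 1  t=0,i=4
  ####. -> .   bit 30 = 0  t=0,i=5
  ###.# -> .   bit 29 = 0  t=5,i=11
  ###.. -> #   bit 28 = 1  t=0,i=6
  ##.## -> #   bit 27 = 1  t=7,i=7
  ##.#. -> .   bit 26 = 0  t=2,i=15
  ##..# -> #   bit 25 = 1  t=0,i=7
  ##... -> .   bit 24 = 0  t=1,i=8
  #.### -> .   bit 23 = 0  t=2,i=0
  #.##. -> #   bit 22 = 1  t=1,i=6
  #.#.# -> .   bit 21 = 0  t=2,i=16
  #.#.. -> #   bit 20 = 1  t=0,i=11
  #..## -> .   bit 19 = 0  t=2,i=4
  #..#. -> .   bit 18 = 0  t=0,i=8
  #...# -> .   bit 17 = 0  t=0,i=0
  #.... -> #   bit 16 = 1  t=1,i=0
  .#### -> .   bit 15 = 0  t=0,i=3
  .###. -> #   bit 14 = 1  t=2,i=1
  .##.# -> .   bit 13 = 0  t=2,i=14
  .##.. -> #   bit 12 = 1  t=1,i=7
  .#.## -> #   bit 11 = 1  t=1,i=5
  .#.#. -> .   bit 10 = 0  t=0,i=10
  .#..# -> .   bit 9 = 0  t=0,i=12
  .#... -> .   bit 8 = 0  t=0,i=17
  ..### -> .   bit 7 = 0  t=0,i=2
  ..##. -> .   bit 6 = 0  t=3,i=6
  ..#.# -> .   bit 5 = 0  t=0,i=9
  ..#.. -> #   bit 4 = 1  t=1,i=11
  ...## -> .   bit 3 = 0  t=0,i=1
  ...#. -> .   bit 2 = 0  t=1,i=3
  ....# -> #   bit 1 = 1  t=1,i=2
  ..... -> #   bit 0 = 1  t=1,i=1
  bits 10011010010100010101100000010011 = 2589022227

2589022227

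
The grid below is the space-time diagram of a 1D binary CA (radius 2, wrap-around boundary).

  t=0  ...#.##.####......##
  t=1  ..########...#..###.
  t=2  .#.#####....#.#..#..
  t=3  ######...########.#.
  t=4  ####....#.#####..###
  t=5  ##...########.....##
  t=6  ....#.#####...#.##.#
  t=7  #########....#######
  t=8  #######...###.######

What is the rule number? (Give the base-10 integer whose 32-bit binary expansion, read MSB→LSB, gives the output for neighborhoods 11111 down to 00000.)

2364927854

  [31] ##### => #  t=1,i=4
  [30] ####. => .  t=0,i=10
  [29] ###.# => .  t=3,i=16
  [28] ###.. => .  t=0,i=11
  [27] ##.## => #  t=0,i=7
  [26] ##.#. => #  t=3,i=17
  [25] ##..# => .  t=4,i=15
  [24] ##... => .  t=0,i=0
  [23] #.### => #  t=0,i=8
  [22] #.##. => #  t=0,i=5
  [21] #.#.# => #  t=3,i=18
  [20] #.#.. => #  t=2,i=14
  [19] #..## => .  t=1,i=15
  [18] #..#. => #  t=2,i=16
  [17] #...# => .  t=0,i=1
  [16] #.... => #  t=0,i=13
  [15] .#### => #  t=0,i=9
  [14] .###. => #  t=1,i=17
  [13] .##.# => #  t=0,i=6
  [12] .##.. => .  t=0,i=19
  [11] .#.## => #  t=0,i=4
  [10] .#.#. => #  t=2,i=13
  [9] .#..# => #  t=1,i=14
  [8] .#... => #  t=2,i=18
  [7] ..### => .  t=1,i=2
  [6] ..##. => #  t=0,i=18
  [5] ..#.# => #  t=0,i=3
  [4] ..#.. => .  t=1,i=13
  [3] ...## => #  t=0,i=17
  [2] ...#. => #  t=0,i=2
  [1] ....# => #  t=0,i=16
  [0] ..... => .  t=0,i=14
  bits 10001100111101011110111101101110 = 2364927854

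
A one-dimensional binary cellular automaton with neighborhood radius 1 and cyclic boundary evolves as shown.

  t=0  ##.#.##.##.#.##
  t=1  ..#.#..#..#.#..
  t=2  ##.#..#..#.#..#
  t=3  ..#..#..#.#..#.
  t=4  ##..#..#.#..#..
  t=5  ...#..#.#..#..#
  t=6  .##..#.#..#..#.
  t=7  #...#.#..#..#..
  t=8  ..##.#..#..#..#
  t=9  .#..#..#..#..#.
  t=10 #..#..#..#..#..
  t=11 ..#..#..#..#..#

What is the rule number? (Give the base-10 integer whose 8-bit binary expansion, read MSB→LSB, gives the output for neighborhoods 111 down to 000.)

  [7] ### => .  t=0,i=0
  [6] ##. => .  t=0,i=1
  [5] #.# => #  t=0,i=2
  [4] #.. => .  t=1,i=5
  [3] .## => .  t=0,i=5
  [2] .#. => .  t=0,i=3
  [1] ..# => #  t=1,i=1
  [0] ... => #  t=1,i=0
  bits 00100011 = 35

35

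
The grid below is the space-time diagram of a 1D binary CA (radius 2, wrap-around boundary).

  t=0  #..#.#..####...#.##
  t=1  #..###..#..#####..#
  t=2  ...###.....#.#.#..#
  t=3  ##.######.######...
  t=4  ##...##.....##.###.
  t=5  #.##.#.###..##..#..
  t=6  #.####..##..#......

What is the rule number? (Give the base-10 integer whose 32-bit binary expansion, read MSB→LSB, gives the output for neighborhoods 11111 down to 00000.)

2507367909

  #####|#  b31=1 t=1,i=13
  ####.|.  b30=0 t=0,i=10
  ###.#|.  b29=0 t=3,i=8
  ###..|#  b28=1 t=0,i=0
  ##.##|.  b27=0 t=3,i=2
  ##.#.|#  b26=1 t=5,i=4
  ##..#|.  b25=0 t=0,i=1
  ##...|#  b24=1 t=0,i=12
  #.###|.  b23=0 t=0,i=17
  #.##.|#  b22=1 t=4,i=0
  #.#.#|#  b21=1 t=2,i=13
  #.#..|#  b20=1 t=0,i=5
  #..##|.  b19=0 t=0,i=7
  #..#.|.  b18=0 t=0,i=2
  #...#|#  b17=1 t=0,i=13
  #....|#  b16=1 t=2,i=7
  .####|.  b15=0 t=0,i=9
  .###.|#  b14=1 t=0,i=18
  .##.#|#  b13=1 t=3,i=1
  .##..|.  b12=0 t=1,i=0
  .#.##|.  b11=0 t=0,i=16
  .#.#.|#  b10=1 t=0,i=4
  .#..#|.  b9=0 t=0,i=6
  .#...|#  b8=1 t=2,i=0
  ..###|#  b7=1 t=0,i=8
  ..##.|#  b6=1 t=1,i=18
  ..#.#|#  b5=1 t=0,i=3
  ..#..|.  b4=0 t=1,i=8
  ...##|.  b3=0 t=2,i=2
  ...#.|#  b2=1 t=0,i=14
  ....#|.  b1=0 t=2,i=9
  .....|#  b0=1 t=2,i=8
  bits 10010101011100110110010111100101 = 2507367909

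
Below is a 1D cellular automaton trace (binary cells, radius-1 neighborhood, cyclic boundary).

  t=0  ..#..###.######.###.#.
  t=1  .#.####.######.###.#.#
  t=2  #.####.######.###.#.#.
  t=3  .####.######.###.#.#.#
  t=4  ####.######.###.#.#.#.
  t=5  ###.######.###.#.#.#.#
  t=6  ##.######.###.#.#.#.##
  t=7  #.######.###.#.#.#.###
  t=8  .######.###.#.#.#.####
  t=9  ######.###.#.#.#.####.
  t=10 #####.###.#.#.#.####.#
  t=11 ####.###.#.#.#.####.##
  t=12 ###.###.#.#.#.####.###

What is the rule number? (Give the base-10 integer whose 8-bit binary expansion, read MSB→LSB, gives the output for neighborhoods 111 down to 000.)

186

  nb ###: next=#  (t=0,i=6, bit7=1)
  nb ##.: next=.  (t=0,i=7, bit6=0)
  nb #.#: next=#  (t=0,i=8, bit5=1)
  nb #..: next=#  (t=0,i=3, bit4=1)
  nb .##: next=#  (t=0,i=5, bit3=1)
  nb .#.: next=.  (t=0,i=2, bit2=0)
  nb ..#: next=#  (t=0,i=1, bit1=1)
  nb ...: next=.  (t=0,i=0, bit0=0)
  bits 10111010 = 186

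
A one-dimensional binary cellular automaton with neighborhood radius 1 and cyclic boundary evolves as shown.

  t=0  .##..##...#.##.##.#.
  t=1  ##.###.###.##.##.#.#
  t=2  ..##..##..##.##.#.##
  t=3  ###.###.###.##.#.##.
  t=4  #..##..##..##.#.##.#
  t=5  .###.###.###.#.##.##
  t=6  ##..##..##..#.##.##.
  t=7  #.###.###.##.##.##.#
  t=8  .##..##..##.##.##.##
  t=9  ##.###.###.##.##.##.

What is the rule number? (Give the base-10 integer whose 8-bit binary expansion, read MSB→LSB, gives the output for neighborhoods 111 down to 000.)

  ### -> .   bit 7 = 0  t=1,i=0
  ##. -> .   bit 6 = 0  t=0,i=2
  #.# -> #   bit 5 = 1  t=0,i=11
  #.. -> #   bit 4 = 1  t=0,i=3
  .## -> #   bit 3 = 1  t=0,i=1
  .#. -> .   bit 2 = 0  t=0,i=10
  ..# -> #   bit 1 = 1  t=0,i=0
  ... -> #   bit 0 = 1  t=0,i=8
  bits 00111011 = 59

59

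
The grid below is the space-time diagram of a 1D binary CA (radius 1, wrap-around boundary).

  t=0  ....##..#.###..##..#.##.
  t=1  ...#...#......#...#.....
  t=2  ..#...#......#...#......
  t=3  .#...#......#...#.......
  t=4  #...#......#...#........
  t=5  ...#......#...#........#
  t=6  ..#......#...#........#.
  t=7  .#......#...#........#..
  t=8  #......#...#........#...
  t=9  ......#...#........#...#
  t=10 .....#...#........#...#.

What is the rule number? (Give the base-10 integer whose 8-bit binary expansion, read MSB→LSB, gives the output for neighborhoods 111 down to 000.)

  ###|.  b7=0 t=0,i=11
  ##.|.  b6=0 t=0,i=5
  #.#|.  b5=0 t=0,i=9
  #..|.  b4=0 t=0,i=6
  .##|.  b3=0 t=0,i=4
  .#.|.  b2=0 t=0,i=8
  ..#|#  b1=1 t=0,i=3
  ...|.  b0=0 t=0,i=0
  bits 00000010 = 2

2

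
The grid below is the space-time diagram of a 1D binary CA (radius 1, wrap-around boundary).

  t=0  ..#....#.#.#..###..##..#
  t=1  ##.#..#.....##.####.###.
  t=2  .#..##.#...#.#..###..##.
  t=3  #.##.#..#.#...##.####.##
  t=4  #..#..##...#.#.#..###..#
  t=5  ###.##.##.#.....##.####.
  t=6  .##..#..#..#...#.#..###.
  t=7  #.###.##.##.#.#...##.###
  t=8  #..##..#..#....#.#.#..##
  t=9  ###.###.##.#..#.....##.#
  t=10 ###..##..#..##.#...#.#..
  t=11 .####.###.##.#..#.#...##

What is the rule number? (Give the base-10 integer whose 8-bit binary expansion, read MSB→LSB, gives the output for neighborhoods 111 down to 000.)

  nb ###: next=#  (t=0,i=15, bit7=1)
  nb ##.: next=#  (t=0,i=16, bit6=1)
  nb #.#: next=.  (t=0,i=8, bit5=0)
  nb #..: next=#  (t=0,i=0, bit4=1)
  nb .##: next=.  (t=0,i=14, bit3=0)
  nb .#.: next=.  (t=0,i=2, bit2=0)
  nb ..#: next=#  (t=0,i=1, bit1=1)
  nb ...: next=.  (t=0,i=4, bit0=0)
  bits 11010010 = 210

210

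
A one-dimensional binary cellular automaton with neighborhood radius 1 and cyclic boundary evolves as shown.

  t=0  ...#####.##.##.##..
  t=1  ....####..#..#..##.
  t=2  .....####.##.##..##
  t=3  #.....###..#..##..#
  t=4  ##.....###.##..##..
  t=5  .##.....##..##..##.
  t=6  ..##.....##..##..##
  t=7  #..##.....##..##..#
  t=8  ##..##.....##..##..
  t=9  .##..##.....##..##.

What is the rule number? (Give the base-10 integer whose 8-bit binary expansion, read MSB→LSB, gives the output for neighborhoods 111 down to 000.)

  ### -> #   bit 7 = 1  t=0,i=4
  ##. -> #   bit 6 = 1  t=0,i=7
  #.# -> .   bit 5 = 0  t=0,i=8
  #.. -> #   bit 4 = 1  t=0,i=17
  .## -> .   bit 3 = 0  t=0,i=3
  .#. -> #   bit 2 = 1  t=1,i=10
  ..# -> .   bit 1 = 0  t=0,i=2
  ... -> .   bit 0 = 0  t=0,i=0
  bits 11010100 = 212

212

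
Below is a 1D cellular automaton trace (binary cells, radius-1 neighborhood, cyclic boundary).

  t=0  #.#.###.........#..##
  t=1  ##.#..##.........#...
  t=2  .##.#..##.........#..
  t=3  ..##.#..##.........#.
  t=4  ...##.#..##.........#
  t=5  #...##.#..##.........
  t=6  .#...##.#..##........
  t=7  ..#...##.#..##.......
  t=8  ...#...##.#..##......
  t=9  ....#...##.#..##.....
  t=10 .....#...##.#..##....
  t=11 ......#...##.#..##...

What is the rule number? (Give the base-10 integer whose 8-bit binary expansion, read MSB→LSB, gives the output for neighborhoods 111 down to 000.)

112

  ###|.  b7=0 t=0,i=5
  ##.|#  b6=1 t=0,i=0
  #.#|#  b5=1 t=0,i=1
  #..|#  b4=1 t=0,i=7
  .##|.  b3=0 t=0,i=4
  .#.|.  b2=0 t=0,i=2
  ..#|.  b1=0 t=0,i=15
  ...|.  b0=0 t=0,i=8
  bits 01110000 = 112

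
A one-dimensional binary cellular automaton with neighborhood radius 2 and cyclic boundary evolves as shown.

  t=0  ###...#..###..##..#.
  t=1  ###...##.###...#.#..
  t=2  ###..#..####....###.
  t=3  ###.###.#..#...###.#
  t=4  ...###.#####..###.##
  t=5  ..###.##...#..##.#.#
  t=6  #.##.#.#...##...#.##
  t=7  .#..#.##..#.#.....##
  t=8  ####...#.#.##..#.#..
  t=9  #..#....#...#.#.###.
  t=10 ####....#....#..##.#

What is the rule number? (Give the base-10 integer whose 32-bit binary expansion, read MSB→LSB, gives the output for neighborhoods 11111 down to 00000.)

  nb #####: next=.  (t=4,i=9, bit31=0)
  nb ####.: next=.  (t=2,i=10, bit30=0)
  nb ###.#: next=.  (t=2,i=18, bit29=0)
  nb ###..: next=#  (t=0,i=2, bit28=1)
  nb ##.##: next=#  (t=1,i=8, bit27=1)
  nb ##.#.: next=#  (t=3,i=7, bit26=1)
  nb ##..#: next=.  (t=0,i=12, bit25=0)
  nb ##...: next=.  (t=0,i=3, bit24=0)
  nb #.###: next=#  (t=0,i=0, bit23=1)
  nb #.##.: next=.  (t=4,i=18, bit22=0)
  nb #.#.#: next=.  (t=5,i=17, bit21=0)
  nb #.#..: next=#  (t=1,i=17, bit20=1)
  nb #..##: next=.  (t=0,i=8, bit19=0)
  nb #..#.: next=#  (t=0,i=17, bit18=1)
  nb #...#: next=.  (t=0,i=4, bit17=0)
  nb #....: next=.  (t=2,i=13, bit16=0)
  nb .####: next=.  (t=2,i=9, bit15=0)
  nb .###.: next=#  (t=0,i=1, bit14=1)
  nb .##.#: next=.  (t=1,i=7, bit13=0)
  nb .##..: next=#  (t=0,i=15, bit12=1)
  nb .#.##: next=.  (t=0,i=19, bit11=0)
  nb .#.#.: next=#  (t=1,i=16, bit10=1)
  nb .#..#: next=#  (t=0,i=7, bit9=1)
  nb .#...: next=.  (t=3,i=12, bit8=0)
  nb ..###: next=#  (t=0,i=9, bit7=1)
  nb ..##.: next=.  (t=0,i=14, bit6=0)
  nb ..#.#: next=.  (t=0,i=18, bit5=0)
  nb ..#..: next=#  (t=0,i=6, bit4=1)
  nb ...##: next=#  (t=1,i=5, bit3=1)
  nb ...#.: next=.  (t=0,i=5, bit2=0)
  nb ....#: next=.  (t=2,i=14, bit1=0)
  nb .....: next=#  (t=7,i=15, bit0=1)
  bits 00011100100101000101011010011001 = 479483545

479483545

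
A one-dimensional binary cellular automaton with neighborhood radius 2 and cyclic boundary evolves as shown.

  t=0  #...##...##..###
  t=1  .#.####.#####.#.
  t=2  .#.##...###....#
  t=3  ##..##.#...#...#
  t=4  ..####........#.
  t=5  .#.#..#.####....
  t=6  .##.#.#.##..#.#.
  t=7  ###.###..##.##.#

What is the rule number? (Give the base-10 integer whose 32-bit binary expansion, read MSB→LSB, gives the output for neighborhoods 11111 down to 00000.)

2208872041

  [31] ##### => #  t=1,i=10
  [30] ####. => .  t=0,i=15
  [29] ###.# => .  t=1,i=6
  [28] ###.. => .  t=0,i=0
  [27] ##.## => .  t=1,i=7
  [26] ##.#. => .  t=1,i=13
  [25] ##..# => #  t=0,i=11
  [24] ##... => #  t=0,i=1
  [23] #.### => #  t=1,i=3
  [22] #.##. => .  t=2,i=3
  [21] #.#.# => #  t=2,i=1
  [20] #.#.. => .  t=1,i=14
  [19] #..## => #  t=0,i=12
  [18] #..#. => .  t=1,i=0
  [17] #...# => .  t=0,i=2
  [16] #.... => .  t=2,i=12
  [15] .#### => #  t=0,i=14
  [14] .###. => .  t=2,i=9
  [13] .##.# => #  t=3,i=5
  [12] .##.. => #  t=0,i=5
  [11] .#.## => .  t=1,i=2
  [10] .#.#. => #  t=2,i=0
  [9] .#..# => #  t=1,i=15
  [8] .#... => .  t=3,i=8
  [7] ..### => .  t=0,i=13
  [6] ..##. => #  t=0,i=4
  [5] ..#.# => #  t=1,i=1
  [4] ..#.. => .  t=3,i=11
  [3] ...## => #  t=0,i=3
  [2] ...#. => .  t=2,i=14
  [1] ....# => .  t=2,i=13
  [0] ..... => #  t=4,i=8
  bits 10000011101010001011011001101001 = 2208872041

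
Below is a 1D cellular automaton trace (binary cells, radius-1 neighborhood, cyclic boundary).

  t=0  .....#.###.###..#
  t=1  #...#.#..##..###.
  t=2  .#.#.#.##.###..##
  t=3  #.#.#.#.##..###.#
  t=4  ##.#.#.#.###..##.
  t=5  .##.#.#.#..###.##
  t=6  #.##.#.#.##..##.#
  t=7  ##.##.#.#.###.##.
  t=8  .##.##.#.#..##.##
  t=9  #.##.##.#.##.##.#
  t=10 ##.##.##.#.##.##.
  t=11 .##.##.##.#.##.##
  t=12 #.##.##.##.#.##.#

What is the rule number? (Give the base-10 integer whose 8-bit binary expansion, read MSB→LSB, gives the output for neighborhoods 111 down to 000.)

  nb ###: next=.  (t=0,i=8, bit7=0)
  nb ##.: next=#  (t=0,i=9, bit6=1)
  nb #.#: next=#  (t=0,i=6, bit5=1)
  nb #..: next=#  (t=0,i=0, bit4=1)
  nb .##: next=.  (t=0,i=7, bit3=0)
  nb .#.: next=.  (t=0,i=5, bit2=0)
  nb ..#: next=#  (t=0,i=4, bit1=1)
  nb ...: next=.  (t=0,i=1, bit0=0)
  bits 01110010 = 114

114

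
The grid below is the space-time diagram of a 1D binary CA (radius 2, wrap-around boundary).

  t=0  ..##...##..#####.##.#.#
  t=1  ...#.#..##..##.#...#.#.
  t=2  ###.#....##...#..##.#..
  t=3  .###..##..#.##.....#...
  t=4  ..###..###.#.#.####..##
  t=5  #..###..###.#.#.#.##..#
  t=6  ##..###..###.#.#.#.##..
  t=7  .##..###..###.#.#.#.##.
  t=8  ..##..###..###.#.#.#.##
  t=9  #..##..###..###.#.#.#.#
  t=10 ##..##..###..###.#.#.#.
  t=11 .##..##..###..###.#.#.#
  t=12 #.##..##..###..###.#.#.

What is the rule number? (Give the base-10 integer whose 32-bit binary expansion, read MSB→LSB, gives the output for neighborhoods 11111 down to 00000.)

3053968391

  nb #####: next=#  (t=0,i=13, bit31=1)
  nb ####.: next=.  (t=0,i=14, bit30=0)
  nb ###.#: next=#  (t=0,i=15, bit29=1)
  nb ###..: next=#  (t=3,i=3, bit28=1)
  nb ##.##: next=.  (t=0,i=16, bit27=0)
  nb ##.#.: next=#  (t=0,i=19, bit26=1)
  nb ##..#: next=#  (t=0,i=9, bit25=1)
  nb ##...: next=.  (t=0,i=4, bit24=0)
  nb #.###: next=.  (t=4,i=15, bit23=0)
  nb #.##.: next=.  (t=0,i=17, bit22=0)
  nb #.#.#: next=.  (t=0,i=20, bit21=0)
  nb #.#..: next=.  (t=0,i=22, bit20=0)
  nb #..##: next=.  (t=0,i=1, bit19=0)
  nb #..#.: next=#  (t=3,i=9, bit18=1)
  nb #...#: next=#  (t=0,i=5, bit17=1)
  nb #....: next=#  (t=1,i=0, bit16=1)
  nb .####: next=#  (t=0,i=12, bit15=1)
  nb .###.: next=#  (t=2,i=1, bit14=1)
  nb .##.#: next=.  (t=0,i=18, bit13=0)
  nb .##..: next=#  (t=0,i=3, bit12=1)
  nb .#.##: next=#  (t=3,i=11, bit11=1)
  nb .#.#.: next=#  (t=0,i=21, bit10=1)
  nb .#..#: next=.  (t=0,i=0, bit9=0)
  nb .#...: next=.  (t=1,i=16, bit8=0)
  nb ..###: next=.  (t=0,i=11, bit7=0)
  nb ..##.: next=.  (t=0,i=2, bit6=0)
  nb ..#.#: next=.  (t=1,i=3, bit5=0)
  nb ..#..: next=.  (t=2,i=14, bit4=0)
  nb ...##: next=.  (t=0,i=6, bit3=0)
  nb ...#.: next=#  (t=1,i=2, bit2=1)
  nb ....#: next=#  (t=1,i=1, bit1=1)
  nb .....: next=#  (t=3,i=16, bit0=1)
  bits 10110110000001111101110000000111 = 3053968391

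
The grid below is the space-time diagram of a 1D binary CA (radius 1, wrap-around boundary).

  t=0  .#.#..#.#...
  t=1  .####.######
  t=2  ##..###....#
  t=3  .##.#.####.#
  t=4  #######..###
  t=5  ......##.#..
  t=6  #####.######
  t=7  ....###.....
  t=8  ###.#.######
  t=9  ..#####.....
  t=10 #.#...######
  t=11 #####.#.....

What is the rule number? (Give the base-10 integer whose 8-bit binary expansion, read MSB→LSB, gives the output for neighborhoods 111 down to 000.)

  nb ###: next=.  (t=1,i=2, bit7=0)
  nb ##.: next=#  (t=1,i=4, bit6=1)
  nb #.#: next=#  (t=0,i=2, bit5=1)
  nb #..: next=#  (t=0,i=4, bit4=1)
  nb .##: next=#  (t=1,i=1, bit3=1)
  nb .#.: next=#  (t=0,i=1, bit2=1)
  nb ..#: next=.  (t=0,i=0, bit1=0)
  nb ...: next=#  (t=0,i=10, bit0=1)
  bits 01111101 = 125

125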